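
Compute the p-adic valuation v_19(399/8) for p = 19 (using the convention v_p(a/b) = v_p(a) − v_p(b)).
v_19(399/8) = 1

Factor powers of 19 from the numerator and denominator of the reduced fraction: 399 = 19^1 · 21 and 8 = 19^0 · 8. Apply v_p(a/b) = v_p(a) − v_p(b): v_19(399/8) = 1 − 0 = 1.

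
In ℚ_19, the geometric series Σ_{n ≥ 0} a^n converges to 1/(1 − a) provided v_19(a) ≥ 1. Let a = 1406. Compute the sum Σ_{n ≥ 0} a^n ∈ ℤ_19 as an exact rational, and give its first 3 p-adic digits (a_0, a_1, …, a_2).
Σ a^n = 1/(1 − a) = -1/1405;  first 3 digits = (1, 17, 7)

v_19(a) = 1 ≥ 1, so the series converges in ℤ_19 to 1/(1 − a) = 1/(1 − 1406) = -1/1405. Expand this rational in ℤ_19: compute digits iteratively via d_i = x_i mod 19, x_{i+1} = (x_i − d_i)/19. The first 3 digits are (1, 17, 7).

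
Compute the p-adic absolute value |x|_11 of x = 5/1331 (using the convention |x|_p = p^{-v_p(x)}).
|5/1331|_11 = 1331

Step 1 — compute v_11(x) by factoring powers of 11 out of the numerator and denominator: v_11(5/1331) = -3. Step 2 — apply |x|_p = p^{-v_p(x)} = 11^{3} = 1331.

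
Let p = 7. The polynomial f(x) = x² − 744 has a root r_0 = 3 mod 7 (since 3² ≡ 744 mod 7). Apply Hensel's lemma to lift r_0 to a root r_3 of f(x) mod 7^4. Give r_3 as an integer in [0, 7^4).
r_3 = 1326 (mod 2401)

Hensel's recurrence: r_{i+1} = r_i − f(r_i)·(f′(r_i))^{-1} mod 7^{i+2}, with f′(x) = 2x. Iterate:
  r_0 = 3 (mod 7)
  r_1 = 3 (mod 49)
  r_2 = 297 (mod 343)
  r_3 = 1326 (mod 2401)
Final: r_3 = 1326, and one checks f(r_3) ≡ 0 mod 7^4.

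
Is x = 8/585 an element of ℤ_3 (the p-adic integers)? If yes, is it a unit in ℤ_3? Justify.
x ∉ ℤ_3 (v_3(x) = -2 < 0)

ℤ_3 = {x ∈ ℚ_3 : v_3(x) ≥ 0} and ℤ_3^× = {x ∈ ℤ_3 : v_3(x) = 0}. Here v_3(8/585) = v_3(num) − v_3(den) = -2; compare against these criteria.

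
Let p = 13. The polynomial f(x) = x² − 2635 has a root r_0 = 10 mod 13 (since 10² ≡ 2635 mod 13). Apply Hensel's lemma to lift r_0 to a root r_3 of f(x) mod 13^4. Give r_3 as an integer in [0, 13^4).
r_3 = 7277 (mod 28561)

Hensel's recurrence: r_{i+1} = r_i − f(r_i)·(f′(r_i))^{-1} mod 13^{i+2}, with f′(x) = 2x. Iterate:
  r_0 = 10 (mod 13)
  r_1 = 10 (mod 169)
  r_2 = 686 (mod 2197)
  r_3 = 7277 (mod 28561)
Final: r_3 = 7277, and one checks f(r_3) ≡ 0 mod 13^4.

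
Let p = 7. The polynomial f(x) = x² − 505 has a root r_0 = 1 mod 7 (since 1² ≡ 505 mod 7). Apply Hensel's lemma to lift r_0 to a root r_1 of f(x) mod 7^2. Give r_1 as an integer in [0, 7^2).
r_1 = 8 (mod 49)

Hensel's recurrence: r_{i+1} = r_i − f(r_i)·(f′(r_i))^{-1} mod 7^{i+2}, with f′(x) = 2x. Iterate:
  r_0 = 1 (mod 7)
  r_1 = 8 (mod 49)
Final: r_1 = 8, and one checks f(r_1) ≡ 0 mod 7^2.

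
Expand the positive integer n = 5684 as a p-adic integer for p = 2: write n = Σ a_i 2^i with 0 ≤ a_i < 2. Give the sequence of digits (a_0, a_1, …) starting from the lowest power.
(a_0, a_1, …) = (0, 0, 1, 0, 1, 1, 0, 0, 0, 1, 1, 0, 1)

Repeated division by 2 gives the digits low-to-high: 5684 = 1·2^2 + 1·2^4 + 1·2^5 + 1·2^9 + 1·2^10 + 1·2^12. Digit sequence: (0, 0, 1, 0, 1, 1, 0, 0, 0, 1, 1, 0, 1).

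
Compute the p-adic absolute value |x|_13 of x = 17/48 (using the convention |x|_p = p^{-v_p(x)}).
|17/48|_13 = 1

Step 1 — compute v_13(x) by factoring powers of 13 out of the numerator and denominator: v_13(17/48) = 0. Step 2 — apply |x|_p = p^{-v_p(x)} = 13^{0} = 1.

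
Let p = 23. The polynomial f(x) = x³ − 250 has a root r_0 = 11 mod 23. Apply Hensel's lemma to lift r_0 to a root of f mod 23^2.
r_1 = 333 (mod 529)

Hensel: r_{i+1} = r_i − f(r_i)/f′(r_i) mod 23^{i+2}, where f′(x) = 3x². Iterate:
  r_0 = 11 (mod 23)
  r_1 = 333 (mod 529)
Final: r = 333 with f(r) ≡ 0 mod 23^2.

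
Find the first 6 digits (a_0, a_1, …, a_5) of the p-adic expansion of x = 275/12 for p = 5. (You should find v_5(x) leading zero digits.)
(a_0, …, a_5) = (0, 0, 3, 0, 2, 0)

v_5(275/12) = 2, so a_0 = ... = a_1 = 0. Factor out: x = 5^2 · u with u = 11/12 a unit in ℤ_5. Expand u iteratively via a_{v+i} = u_i mod 5, u_{i+1} = (u_i − a_{v+i})/5:
  u_0 = 11/12;  a_2 = 3;  u_1 = (u_0 − 3)/5 = -5/12
  u_1 = -5/12;  a_3 = 0;  u_2 = (u_1 − 0)/5 = -1/12
  u_2 = -1/12;  a_4 = 2;  u_3 = (u_2 − 2)/5 = -5/12
  u_3 = -5/12;  a_5 = 0;  u_4 = (u_3 − 0)/5 = -1/12
Digits: (0, 0, 3, 0, 2, 0).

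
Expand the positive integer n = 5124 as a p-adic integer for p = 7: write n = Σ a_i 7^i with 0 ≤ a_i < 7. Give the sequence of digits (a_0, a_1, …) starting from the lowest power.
(a_0, a_1, …) = (0, 4, 6, 0, 2)

Repeated division by 7 gives the digits low-to-high: 5124 = 4·7^1 + 6·7^2 + 2·7^4. Digit sequence: (0, 4, 6, 0, 2).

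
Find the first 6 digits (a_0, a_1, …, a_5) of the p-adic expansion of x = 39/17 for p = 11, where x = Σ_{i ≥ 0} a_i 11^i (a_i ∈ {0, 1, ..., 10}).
(a_0, …, a_5) = (1, 4, 10, 1, 5, 6)

v_11(39/17) = 0 (numerator and denominator both coprime to 11), so x ∈ ℤ_11^×. Compute digits iteratively via a_i = x_i mod 11, x_{i+1} = (x_i − a_i)/11, with x_0 = x:
  x_0 = 39/17;  a_0 = 1;  x_1 = (x_0 − 1)/11 = 2/17
  x_1 = 2/17;  a_1 = 4;  x_2 = (x_1 − 4)/11 = -6/17
  x_2 = -6/17;  a_2 = 10;  x_3 = (x_2 − 10)/11 = -16/17
  x_3 = -16/17;  a_3 = 1;  x_4 = (x_3 − 1)/11 = -3/17
  x_4 = -3/17;  a_4 = 5;  x_5 = (x_4 − 5)/11 = -8/17
  x_5 = -8/17;  a_5 = 6;  x_6 = (x_5 − 6)/11 = -10/17
Digits: (1, 4, 10, 1, 5, 6).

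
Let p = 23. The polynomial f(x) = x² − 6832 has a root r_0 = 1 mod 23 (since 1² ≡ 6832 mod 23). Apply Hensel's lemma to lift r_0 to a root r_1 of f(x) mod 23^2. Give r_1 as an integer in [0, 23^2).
r_1 = 507 (mod 529)

Hensel's recurrence: r_{i+1} = r_i − f(r_i)·(f′(r_i))^{-1} mod 23^{i+2}, with f′(x) = 2x. Iterate:
  r_0 = 1 (mod 23)
  r_1 = 507 (mod 529)
Final: r_1 = 507, and one checks f(r_1) ≡ 0 mod 23^2.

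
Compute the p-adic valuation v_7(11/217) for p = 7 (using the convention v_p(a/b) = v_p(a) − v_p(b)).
v_7(11/217) = -1

Factor powers of 7 from the numerator and denominator of the reduced fraction: 11 = 7^0 · 11 and 217 = 7^1 · 31. Apply v_p(a/b) = v_p(a) − v_p(b): v_7(11/217) = 0 − 1 = -1.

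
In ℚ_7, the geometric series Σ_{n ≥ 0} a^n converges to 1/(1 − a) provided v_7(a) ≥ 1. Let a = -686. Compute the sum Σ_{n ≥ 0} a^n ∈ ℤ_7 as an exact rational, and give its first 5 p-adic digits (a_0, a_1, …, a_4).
Σ a^n = 1/(1 − a) = 1/687;  first 5 digits = (1, 0, 0, 5, 6)

v_7(a) = 3 ≥ 1, so the series converges in ℤ_7 to 1/(1 − a) = 1/(1 − (-686)) = 1/687. Expand this rational in ℤ_7: compute digits iteratively via d_i = x_i mod 7, x_{i+1} = (x_i − d_i)/7. The first 5 digits are (1, 0, 0, 5, 6).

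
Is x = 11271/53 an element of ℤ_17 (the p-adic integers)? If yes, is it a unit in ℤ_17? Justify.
x ∈ ℤ_17 but not a unit; v_17(x) = 2 > 0

ℤ_17 = {x ∈ ℚ_17 : v_17(x) ≥ 0} and ℤ_17^× = {x ∈ ℤ_17 : v_17(x) = 0}. Here v_17(11271/53) = v_17(num) − v_17(den) = 2; compare against these criteria.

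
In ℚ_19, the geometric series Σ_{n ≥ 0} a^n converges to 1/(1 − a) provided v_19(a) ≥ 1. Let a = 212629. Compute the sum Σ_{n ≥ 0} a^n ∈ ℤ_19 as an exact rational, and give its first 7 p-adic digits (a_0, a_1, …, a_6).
Σ a^n = 1/(1 − a) = -1/212628;  first 7 digits = (1, 0, 0, 12, 1, 0, 11)

v_19(a) = 3 ≥ 1, so the series converges in ℤ_19 to 1/(1 − a) = 1/(1 − 212629) = -1/212628. Expand this rational in ℤ_19: compute digits iteratively via d_i = x_i mod 19, x_{i+1} = (x_i − d_i)/19. The first 7 digits are (1, 0, 0, 12, 1, 0, 11).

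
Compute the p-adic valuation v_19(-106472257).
v_19(-106472257) = 5

v_19(n) is the largest exponent k such that 19^k divides n. Factor out: -106472257 = -19^5 · 43. (Sign doesn't affect v_p.) So v_19(-106472257) = 5.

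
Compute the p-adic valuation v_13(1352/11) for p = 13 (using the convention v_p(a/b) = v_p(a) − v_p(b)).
v_13(1352/11) = 2

Factor powers of 13 from the numerator and denominator of the reduced fraction: 1352 = 13^2 · 8 and 11 = 13^0 · 11. Apply v_p(a/b) = v_p(a) − v_p(b): v_13(1352/11) = 2 − 0 = 2.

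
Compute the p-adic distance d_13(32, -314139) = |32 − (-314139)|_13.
d_13(32, -314139) = 1/28561

Step 1 — x − y = 32 − (-314139) = 314171. Step 2 — v_13(314171) = 4 (factor: 314171 = (13^4 · 11); the sign does not affect v_p). Step 3 — |x − y|_13 = 13^{-4} = 1/28561.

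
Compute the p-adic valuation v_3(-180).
v_3(-180) = 2

v_3(n) is the largest exponent k such that 3^k divides n. Factor out: -180 = -3^2 · 20. (Sign doesn't affect v_p.) So v_3(-180) = 2.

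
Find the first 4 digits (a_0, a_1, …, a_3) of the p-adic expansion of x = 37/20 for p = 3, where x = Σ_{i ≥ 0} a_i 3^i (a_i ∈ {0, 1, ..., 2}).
(a_0, …, a_3) = (2, 1, 1, 0)

v_3(37/20) = 0 (numerator and denominator both coprime to 3), so x ∈ ℤ_3^×. Compute digits iteratively via a_i = x_i mod 3, x_{i+1} = (x_i − a_i)/3, with x_0 = x:
  x_0 = 37/20;  a_0 = 2;  x_1 = (x_0 − 2)/3 = -1/20
  x_1 = -1/20;  a_1 = 1;  x_2 = (x_1 − 1)/3 = -7/20
  x_2 = -7/20;  a_2 = 1;  x_3 = (x_2 − 1)/3 = -9/20
  x_3 = -9/20;  a_3 = 0;  x_4 = (x_3 − 0)/3 = -3/20
Digits: (2, 1, 1, 0).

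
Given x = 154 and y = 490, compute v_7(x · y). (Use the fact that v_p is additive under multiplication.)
v_7(75460) = 3

v_p(x) = 1 (factor: 154 = 7^1 · 22); v_p(y) = 2 (factor: 490 = 7^2 · 10). Additivity: v_p(xy) = v_p(x) + v_p(y) = 1 + 2 = 3. (Direct check: xy = 75460 = 7^3 · (220).)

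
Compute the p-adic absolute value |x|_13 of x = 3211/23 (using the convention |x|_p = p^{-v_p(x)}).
|3211/23|_13 = 1/169

Step 1 — compute v_13(x) by factoring powers of 13 out of the numerator and denominator: v_13(3211/23) = 2. Step 2 — apply |x|_p = p^{-v_p(x)} = 13^{-2} = 1/169.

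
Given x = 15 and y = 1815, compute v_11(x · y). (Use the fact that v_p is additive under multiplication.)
v_11(27225) = 2

v_p(x) = 0 (factor: 15 = 11^0 · 15); v_p(y) = 2 (factor: 1815 = 11^2 · 15). Additivity: v_p(xy) = v_p(x) + v_p(y) = 0 + 2 = 2. (Direct check: xy = 27225 = 11^2 · (225).)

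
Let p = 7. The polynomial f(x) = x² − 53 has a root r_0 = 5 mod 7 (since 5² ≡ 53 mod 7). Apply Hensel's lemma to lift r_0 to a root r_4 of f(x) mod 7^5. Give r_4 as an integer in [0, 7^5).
r_4 = 14992 (mod 16807)

Hensel's recurrence: r_{i+1} = r_i − f(r_i)·(f′(r_i))^{-1} mod 7^{i+2}, with f′(x) = 2x. Iterate:
  r_0 = 5 (mod 7)
  r_1 = 47 (mod 49)
  r_2 = 243 (mod 343)
  r_3 = 586 (mod 2401)
  r_4 = 14992 (mod 16807)
Final: r_4 = 14992, and one checks f(r_4) ≡ 0 mod 7^5.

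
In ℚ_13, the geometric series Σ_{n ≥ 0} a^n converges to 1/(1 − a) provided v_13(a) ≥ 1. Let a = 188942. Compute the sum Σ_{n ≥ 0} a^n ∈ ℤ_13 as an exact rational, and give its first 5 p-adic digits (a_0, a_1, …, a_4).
Σ a^n = 1/(1 − a) = -1/188941;  first 5 digits = (1, 0, 0, 8, 6)

v_13(a) = 3 ≥ 1, so the series converges in ℤ_13 to 1/(1 − a) = 1/(1 − 188942) = -1/188941. Expand this rational in ℤ_13: compute digits iteratively via d_i = x_i mod 13, x_{i+1} = (x_i − d_i)/13. The first 5 digits are (1, 0, 0, 8, 6).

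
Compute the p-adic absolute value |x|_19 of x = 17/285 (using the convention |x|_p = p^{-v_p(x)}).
|17/285|_19 = 19

Step 1 — compute v_19(x) by factoring powers of 19 out of the numerator and denominator: v_19(17/285) = -1. Step 2 — apply |x|_p = p^{-v_p(x)} = 19^{1} = 19.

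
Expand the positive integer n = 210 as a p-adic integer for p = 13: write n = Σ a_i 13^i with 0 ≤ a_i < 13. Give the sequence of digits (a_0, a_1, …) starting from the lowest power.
(a_0, a_1, …) = (2, 3, 1)

Repeated division by 13 gives the digits low-to-high: 210 = 2 + 3·13^1 + 1·13^2. Digit sequence: (2, 3, 1).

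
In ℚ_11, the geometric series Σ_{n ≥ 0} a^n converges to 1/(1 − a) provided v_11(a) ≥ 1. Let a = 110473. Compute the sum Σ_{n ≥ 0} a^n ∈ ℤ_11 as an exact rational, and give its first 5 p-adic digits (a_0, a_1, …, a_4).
Σ a^n = 1/(1 − a) = -1/110472;  first 5 digits = (1, 0, 0, 6, 7)

v_11(a) = 3 ≥ 1, so the series converges in ℤ_11 to 1/(1 − a) = 1/(1 − 110473) = -1/110472. Expand this rational in ℤ_11: compute digits iteratively via d_i = x_i mod 11, x_{i+1} = (x_i − d_i)/11. The first 5 digits are (1, 0, 0, 6, 7).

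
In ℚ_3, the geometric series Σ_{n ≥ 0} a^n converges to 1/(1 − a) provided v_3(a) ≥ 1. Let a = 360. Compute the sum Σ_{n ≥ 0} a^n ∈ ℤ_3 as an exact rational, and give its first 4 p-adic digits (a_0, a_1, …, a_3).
Σ a^n = 1/(1 − a) = -1/359;  first 4 digits = (1, 0, 1, 1)

v_3(a) = 2 ≥ 1, so the series converges in ℤ_3 to 1/(1 − a) = 1/(1 − 360) = -1/359. Expand this rational in ℤ_3: compute digits iteratively via d_i = x_i mod 3, x_{i+1} = (x_i − d_i)/3. The first 4 digits are (1, 0, 1, 1).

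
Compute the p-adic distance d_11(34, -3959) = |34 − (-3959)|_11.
d_11(34, -3959) = 1/1331

Step 1 — x − y = 34 − (-3959) = 3993. Step 2 — v_11(3993) = 3 (factor: 3993 = (11^3 · 3); the sign does not affect v_p). Step 3 — |x − y|_11 = 11^{-3} = 1/1331.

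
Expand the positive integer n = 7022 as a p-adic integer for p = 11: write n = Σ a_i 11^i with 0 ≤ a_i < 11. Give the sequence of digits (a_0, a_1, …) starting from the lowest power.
(a_0, a_1, …) = (4, 0, 3, 5)

Repeated division by 11 gives the digits low-to-high: 7022 = 4 + 3·11^2 + 5·11^3. Digit sequence: (4, 0, 3, 5).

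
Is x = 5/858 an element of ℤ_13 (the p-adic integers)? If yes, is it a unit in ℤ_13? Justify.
x ∉ ℤ_13 (v_13(x) = -1 < 0)

ℤ_13 = {x ∈ ℚ_13 : v_13(x) ≥ 0} and ℤ_13^× = {x ∈ ℤ_13 : v_13(x) = 0}. Here v_13(5/858) = v_13(num) − v_13(den) = -1; compare against these criteria.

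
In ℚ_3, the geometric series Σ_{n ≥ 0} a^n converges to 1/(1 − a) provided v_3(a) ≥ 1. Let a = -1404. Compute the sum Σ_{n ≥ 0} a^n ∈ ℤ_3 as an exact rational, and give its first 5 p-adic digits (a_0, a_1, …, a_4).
Σ a^n = 1/(1 − a) = 1/1405;  first 5 digits = (1, 0, 0, 2, 0)

v_3(a) = 3 ≥ 1, so the series converges in ℤ_3 to 1/(1 − a) = 1/(1 − (-1404)) = 1/1405. Expand this rational in ℤ_3: compute digits iteratively via d_i = x_i mod 3, x_{i+1} = (x_i − d_i)/3. The first 5 digits are (1, 0, 0, 2, 0).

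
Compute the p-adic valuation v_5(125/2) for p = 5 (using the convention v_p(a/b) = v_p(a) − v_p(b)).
v_5(125/2) = 3

Factor powers of 5 from the numerator and denominator of the reduced fraction: 125 = 5^3 · 1 and 2 = 5^0 · 2. Apply v_p(a/b) = v_p(a) − v_p(b): v_5(125/2) = 3 − 0 = 3.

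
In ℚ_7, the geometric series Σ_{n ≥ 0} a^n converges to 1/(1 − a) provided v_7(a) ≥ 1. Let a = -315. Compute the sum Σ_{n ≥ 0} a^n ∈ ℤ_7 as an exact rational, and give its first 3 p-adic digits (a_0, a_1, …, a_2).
Σ a^n = 1/(1 − a) = 1/316;  first 3 digits = (1, 4, 2)

v_7(a) = 1 ≥ 1, so the series converges in ℤ_7 to 1/(1 − a) = 1/(1 − (-315)) = 1/316. Expand this rational in ℤ_7: compute digits iteratively via d_i = x_i mod 7, x_{i+1} = (x_i − d_i)/7. The first 3 digits are (1, 4, 2).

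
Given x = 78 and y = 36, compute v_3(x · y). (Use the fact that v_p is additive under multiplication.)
v_3(2808) = 3

v_p(x) = 1 (factor: 78 = 3^1 · 26); v_p(y) = 2 (factor: 36 = 3^2 · 4). Additivity: v_p(xy) = v_p(x) + v_p(y) = 1 + 2 = 3. (Direct check: xy = 2808 = 3^3 · (104).)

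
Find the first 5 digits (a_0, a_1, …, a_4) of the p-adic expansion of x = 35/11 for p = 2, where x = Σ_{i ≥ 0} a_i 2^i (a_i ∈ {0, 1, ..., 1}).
(a_0, …, a_4) = (1, 0, 0, 1, 0)

v_2(35/11) = 0 (numerator and denominator both coprime to 2), so x ∈ ℤ_2^×. Compute digits iteratively via a_i = x_i mod 2, x_{i+1} = (x_i − a_i)/2, with x_0 = x:
  x_0 = 35/11;  a_0 = 1;  x_1 = (x_0 − 1)/2 = 12/11
  x_1 = 12/11;  a_1 = 0;  x_2 = (x_1 − 0)/2 = 6/11
  x_2 = 6/11;  a_2 = 0;  x_3 = (x_2 − 0)/2 = 3/11
  x_3 = 3/11;  a_3 = 1;  x_4 = (x_3 − 1)/2 = -4/11
  x_4 = -4/11;  a_4 = 0;  x_5 = (x_4 − 0)/2 = -2/11
Digits: (1, 0, 0, 1, 0).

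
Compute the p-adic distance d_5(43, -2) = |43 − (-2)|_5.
d_5(43, -2) = 1/5

Step 1 — x − y = 43 − (-2) = 45. Step 2 — v_5(45) = 1 (factor: 45 = (5^1 · 9); the sign does not affect v_p). Step 3 — |x − y|_5 = 5^{-1} = 1/5.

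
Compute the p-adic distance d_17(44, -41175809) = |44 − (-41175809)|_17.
d_17(44, -41175809) = 1/1419857

Step 1 — x − y = 44 − (-41175809) = 41175853. Step 2 — v_17(41175853) = 5 (factor: 41175853 = (17^5 · 29); the sign does not affect v_p). Step 3 — |x − y|_17 = 17^{-5} = 1/1419857.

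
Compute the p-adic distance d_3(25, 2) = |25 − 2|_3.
d_3(25, 2) = 1

Step 1 — x − y = 25 − 2 = 23. Step 2 — v_3(23) = 0 (factor: 23 = (3^0 · 23); the sign does not affect v_p). Step 3 — |x − y|_3 = 3^{0} = 1.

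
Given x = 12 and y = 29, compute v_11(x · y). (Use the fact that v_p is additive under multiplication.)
v_11(348) = 0

v_p(x) = 0 (factor: 12 = 11^0 · 12); v_p(y) = 0 (factor: 29 = 11^0 · 29). Additivity: v_p(xy) = v_p(x) + v_p(y) = 0 + 0 = 0. (Direct check: xy = 348 = 11^0 · (348).)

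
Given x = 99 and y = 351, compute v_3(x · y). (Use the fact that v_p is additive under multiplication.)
v_3(34749) = 5

v_p(x) = 2 (factor: 99 = 3^2 · 11); v_p(y) = 3 (factor: 351 = 3^3 · 13). Additivity: v_p(xy) = v_p(x) + v_p(y) = 2 + 3 = 5. (Direct check: xy = 34749 = 3^5 · (143).)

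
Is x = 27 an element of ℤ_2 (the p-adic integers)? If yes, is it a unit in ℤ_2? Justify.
x ∈ ℤ_2^× (unit); v_2(x) = 0

ℤ_2 = {x ∈ ℚ_2 : v_2(x) ≥ 0} and ℤ_2^× = {x ∈ ℤ_2 : v_2(x) = 0}. Here v_2(27) = v_2(num) − v_2(den) = 0; compare against these criteria.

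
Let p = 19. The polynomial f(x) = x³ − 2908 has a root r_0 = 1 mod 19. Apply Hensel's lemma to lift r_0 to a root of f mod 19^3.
r_2 = 1692 (mod 6859)

Hensel: r_{i+1} = r_i − f(r_i)/f′(r_i) mod 19^{i+2}, where f′(x) = 3x². Iterate:
  r_0 = 1 (mod 19)
  r_1 = 248 (mod 361)
  r_2 = 1692 (mod 6859)
Final: r = 1692 with f(r) ≡ 0 mod 19^3.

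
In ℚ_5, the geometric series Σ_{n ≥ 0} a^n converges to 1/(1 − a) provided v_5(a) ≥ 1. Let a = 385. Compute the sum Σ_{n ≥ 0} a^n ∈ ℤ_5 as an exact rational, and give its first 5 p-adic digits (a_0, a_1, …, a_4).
Σ a^n = 1/(1 − a) = -1/384;  first 5 digits = (1, 2, 4, 1, 0)

v_5(a) = 1 ≥ 1, so the series converges in ℤ_5 to 1/(1 − a) = 1/(1 − 385) = -1/384. Expand this rational in ℤ_5: compute digits iteratively via d_i = x_i mod 5, x_{i+1} = (x_i − d_i)/5. The first 5 digits are (1, 2, 4, 1, 0).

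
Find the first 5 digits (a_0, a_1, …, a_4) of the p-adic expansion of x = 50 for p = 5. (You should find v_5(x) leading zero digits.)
(a_0, …, a_4) = (0, 0, 2, 0, 0)

v_5(50) = 2, so a_0 = ... = a_1 = 0. Factor out: x = 5^2 · u with u = 2 a unit in ℤ_5. Expand u iteratively via a_{v+i} = u_i mod 5, u_{i+1} = (u_i − a_{v+i})/5:
  u_0 = 2;  a_2 = 2;  u_1 = (u_0 − 2)/5 = 0
  u_1 = 0;  a_3 = 0;  u_2 = (u_1 − 0)/5 = 0
  u_2 = 0;  a_4 = 0;  u_3 = (u_2 − 0)/5 = 0
Digits: (0, 0, 2, 0, 0).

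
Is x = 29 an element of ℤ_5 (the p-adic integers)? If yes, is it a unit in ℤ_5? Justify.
x ∈ ℤ_5^× (unit); v_5(x) = 0

ℤ_5 = {x ∈ ℚ_5 : v_5(x) ≥ 0} and ℤ_5^× = {x ∈ ℤ_5 : v_5(x) = 0}. Here v_5(29) = v_5(num) − v_5(den) = 0; compare against these criteria.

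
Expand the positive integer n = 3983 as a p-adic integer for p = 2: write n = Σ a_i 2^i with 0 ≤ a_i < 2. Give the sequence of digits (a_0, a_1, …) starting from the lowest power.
(a_0, a_1, …) = (1, 1, 1, 1, 0, 0, 0, 1, 1, 1, 1, 1)

Repeated division by 2 gives the digits low-to-high: 3983 = 1 + 1·2^1 + 1·2^2 + 1·2^3 + 1·2^7 + 1·2^8 + 1·2^9 + 1·2^10 + 1·2^11. Digit sequence: (1, 1, 1, 1, 0, 0, 0, 1, 1, 1, 1, 1).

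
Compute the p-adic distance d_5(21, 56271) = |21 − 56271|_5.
d_5(21, 56271) = 1/3125

Step 1 — x − y = 21 − 56271 = -56250. Step 2 — v_5(-56250) = 5 (factor: -56250 = −(5^5 · 18); the sign does not affect v_p). Step 3 — |x − y|_5 = 5^{-5} = 1/3125.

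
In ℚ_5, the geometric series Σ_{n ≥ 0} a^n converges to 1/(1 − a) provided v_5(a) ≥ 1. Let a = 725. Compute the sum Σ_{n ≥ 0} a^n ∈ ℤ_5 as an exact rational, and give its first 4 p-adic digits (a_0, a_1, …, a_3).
Σ a^n = 1/(1 − a) = -1/724;  first 4 digits = (1, 0, 4, 0)

v_5(a) = 2 ≥ 1, so the series converges in ℤ_5 to 1/(1 − a) = 1/(1 − 725) = -1/724. Expand this rational in ℤ_5: compute digits iteratively via d_i = x_i mod 5, x_{i+1} = (x_i − d_i)/5. The first 4 digits are (1, 0, 4, 0).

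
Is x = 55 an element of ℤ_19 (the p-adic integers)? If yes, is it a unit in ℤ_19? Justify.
x ∈ ℤ_19^× (unit); v_19(x) = 0

ℤ_19 = {x ∈ ℚ_19 : v_19(x) ≥ 0} and ℤ_19^× = {x ∈ ℤ_19 : v_19(x) = 0}. Here v_19(55) = v_19(num) − v_19(den) = 0; compare against these criteria.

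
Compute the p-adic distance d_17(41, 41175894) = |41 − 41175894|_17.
d_17(41, 41175894) = 1/1419857

Step 1 — x − y = 41 − 41175894 = -41175853. Step 2 — v_17(-41175853) = 5 (factor: -41175853 = −(17^5 · 29); the sign does not affect v_p). Step 3 — |x − y|_17 = 17^{-5} = 1/1419857.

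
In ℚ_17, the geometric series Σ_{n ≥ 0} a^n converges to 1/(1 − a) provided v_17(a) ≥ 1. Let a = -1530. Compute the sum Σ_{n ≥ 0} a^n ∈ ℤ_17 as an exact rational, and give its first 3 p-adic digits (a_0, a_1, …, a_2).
Σ a^n = 1/(1 − a) = 1/1531;  first 3 digits = (1, 12, 2)

v_17(a) = 1 ≥ 1, so the series converges in ℤ_17 to 1/(1 − a) = 1/(1 − (-1530)) = 1/1531. Expand this rational in ℤ_17: compute digits iteratively via d_i = x_i mod 17, x_{i+1} = (x_i − d_i)/17. The first 3 digits are (1, 12, 2).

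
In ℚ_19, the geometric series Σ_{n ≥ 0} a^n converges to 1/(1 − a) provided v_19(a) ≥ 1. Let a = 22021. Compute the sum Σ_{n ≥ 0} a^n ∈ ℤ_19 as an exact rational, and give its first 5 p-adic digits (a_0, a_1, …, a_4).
Σ a^n = 1/(1 − a) = -1/22020;  first 5 digits = (1, 0, 4, 3, 16)

v_19(a) = 2 ≥ 1, so the series converges in ℤ_19 to 1/(1 − a) = 1/(1 − 22021) = -1/22020. Expand this rational in ℤ_19: compute digits iteratively via d_i = x_i mod 19, x_{i+1} = (x_i − d_i)/19. The first 5 digits are (1, 0, 4, 3, 16).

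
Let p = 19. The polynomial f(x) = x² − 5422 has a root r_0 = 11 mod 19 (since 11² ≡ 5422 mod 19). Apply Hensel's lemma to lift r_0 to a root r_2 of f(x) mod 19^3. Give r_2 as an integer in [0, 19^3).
r_2 = 6110 (mod 6859)

Hensel's recurrence: r_{i+1} = r_i − f(r_i)·(f′(r_i))^{-1} mod 19^{i+2}, with f′(x) = 2x. Iterate:
  r_0 = 11 (mod 19)
  r_1 = 334 (mod 361)
  r_2 = 6110 (mod 6859)
Final: r_2 = 6110, and one checks f(r_2) ≡ 0 mod 19^3.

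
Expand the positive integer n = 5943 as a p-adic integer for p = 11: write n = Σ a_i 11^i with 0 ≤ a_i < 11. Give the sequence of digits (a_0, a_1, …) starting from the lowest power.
(a_0, a_1, …) = (3, 1, 5, 4)

Repeated division by 11 gives the digits low-to-high: 5943 = 3 + 1·11^1 + 5·11^2 + 4·11^3. Digit sequence: (3, 1, 5, 4).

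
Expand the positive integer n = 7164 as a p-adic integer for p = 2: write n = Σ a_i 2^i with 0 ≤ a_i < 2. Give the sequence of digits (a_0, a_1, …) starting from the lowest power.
(a_0, a_1, …) = (0, 0, 1, 1, 1, 1, 1, 1, 1, 1, 0, 1, 1)

Repeated division by 2 gives the digits low-to-high: 7164 = 1·2^2 + 1·2^3 + 1·2^4 + 1·2^5 + 1·2^6 + 1·2^7 + 1·2^8 + 1·2^9 + 1·2^11 + 1·2^12. Digit sequence: (0, 0, 1, 1, 1, 1, 1, 1, 1, 1, 0, 1, 1).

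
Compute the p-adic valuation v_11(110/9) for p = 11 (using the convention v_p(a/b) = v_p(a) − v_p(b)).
v_11(110/9) = 1

Factor powers of 11 from the numerator and denominator of the reduced fraction: 110 = 11^1 · 10 and 9 = 11^0 · 9. Apply v_p(a/b) = v_p(a) − v_p(b): v_11(110/9) = 1 − 0 = 1.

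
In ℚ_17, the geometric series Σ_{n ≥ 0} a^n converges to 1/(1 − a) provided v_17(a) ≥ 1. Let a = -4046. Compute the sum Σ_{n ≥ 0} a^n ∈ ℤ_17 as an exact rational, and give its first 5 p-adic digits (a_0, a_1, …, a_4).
Σ a^n = 1/(1 − a) = 1/4047;  first 5 digits = (1, 0, 3, 16, 8)

v_17(a) = 2 ≥ 1, so the series converges in ℤ_17 to 1/(1 − a) = 1/(1 − (-4046)) = 1/4047. Expand this rational in ℤ_17: compute digits iteratively via d_i = x_i mod 17, x_{i+1} = (x_i − d_i)/17. The first 5 digits are (1, 0, 3, 16, 8).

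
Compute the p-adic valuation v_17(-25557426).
v_17(-25557426) = 5

v_17(n) is the largest exponent k such that 17^k divides n. Factor out: -25557426 = -17^5 · 18. (Sign doesn't affect v_p.) So v_17(-25557426) = 5.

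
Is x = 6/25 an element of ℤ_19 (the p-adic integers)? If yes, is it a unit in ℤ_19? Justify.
x ∈ ℤ_19^× (unit); v_19(x) = 0

ℤ_19 = {x ∈ ℚ_19 : v_19(x) ≥ 0} and ℤ_19^× = {x ∈ ℤ_19 : v_19(x) = 0}. Here v_19(6/25) = v_19(num) − v_19(den) = 0; compare against these criteria.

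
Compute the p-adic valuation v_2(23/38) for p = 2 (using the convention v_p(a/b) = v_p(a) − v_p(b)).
v_2(23/38) = -1

Factor powers of 2 from the numerator and denominator of the reduced fraction: 23 = 2^0 · 23 and 38 = 2^1 · 19. Apply v_p(a/b) = v_p(a) − v_p(b): v_2(23/38) = 0 − 1 = -1.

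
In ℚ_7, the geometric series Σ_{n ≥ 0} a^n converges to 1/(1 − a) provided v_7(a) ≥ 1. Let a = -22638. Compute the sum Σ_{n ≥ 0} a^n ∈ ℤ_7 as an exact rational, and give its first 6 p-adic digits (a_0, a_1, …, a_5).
Σ a^n = 1/(1 − a) = 1/22639;  first 6 digits = (1, 0, 0, 4, 4, 5)

v_7(a) = 3 ≥ 1, so the series converges in ℤ_7 to 1/(1 − a) = 1/(1 − (-22638)) = 1/22639. Expand this rational in ℤ_7: compute digits iteratively via d_i = x_i mod 7, x_{i+1} = (x_i − d_i)/7. The first 6 digits are (1, 0, 0, 4, 4, 5).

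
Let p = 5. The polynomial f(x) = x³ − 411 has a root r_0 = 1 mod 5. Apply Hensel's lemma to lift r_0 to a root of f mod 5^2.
r_1 = 21 (mod 25)

Hensel: r_{i+1} = r_i − f(r_i)/f′(r_i) mod 5^{i+2}, where f′(x) = 3x². Iterate:
  r_0 = 1 (mod 5)
  r_1 = 21 (mod 25)
Final: r = 21 with f(r) ≡ 0 mod 5^2.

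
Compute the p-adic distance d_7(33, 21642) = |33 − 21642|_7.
d_7(33, 21642) = 1/2401

Step 1 — x − y = 33 − 21642 = -21609. Step 2 — v_7(-21609) = 4 (factor: -21609 = −(7^4 · 9); the sign does not affect v_p). Step 3 — |x − y|_7 = 7^{-4} = 1/2401.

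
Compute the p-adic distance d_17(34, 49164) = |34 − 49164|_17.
d_17(34, 49164) = 1/4913

Step 1 — x − y = 34 − 49164 = -49130. Step 2 — v_17(-49130) = 3 (factor: -49130 = −(17^3 · 10); the sign does not affect v_p). Step 3 — |x − y|_17 = 17^{-3} = 1/4913.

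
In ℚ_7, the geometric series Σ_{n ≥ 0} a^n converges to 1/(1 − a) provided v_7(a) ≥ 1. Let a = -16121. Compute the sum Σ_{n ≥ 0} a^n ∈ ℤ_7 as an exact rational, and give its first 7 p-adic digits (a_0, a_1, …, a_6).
Σ a^n = 1/(1 − a) = 1/16122;  first 7 digits = (1, 0, 0, 2, 0, 6, 3)

v_7(a) = 3 ≥ 1, so the series converges in ℤ_7 to 1/(1 − a) = 1/(1 − (-16121)) = 1/16122. Expand this rational in ℤ_7: compute digits iteratively via d_i = x_i mod 7, x_{i+1} = (x_i − d_i)/7. The first 7 digits are (1, 0, 0, 2, 0, 6, 3).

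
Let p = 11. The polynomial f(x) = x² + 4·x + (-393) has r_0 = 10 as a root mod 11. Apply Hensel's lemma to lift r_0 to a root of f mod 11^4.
r_3 = 11208 (mod 14641)

Hensel: r_{i+1} = r_i − f(r_i)·(f′(r_i))^{-1} mod 11^{i+2}, f′(x) = 2x + 4. Iterate:
  r_0 = 10 (mod 11)
  r_1 = 76 (mod 121)
  r_2 = 560 (mod 1331)
  r_3 = 11208 (mod 14641)
Final: r = 11208 satisfies f(r) ≡ 0 mod 11^4.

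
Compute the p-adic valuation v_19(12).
v_19(12) = 0

v_19(n) is the largest exponent k such that 19^k divides n. Factor out: 12 = 19^0 · 12. (Sign doesn't affect v_p.) So v_19(12) = 0.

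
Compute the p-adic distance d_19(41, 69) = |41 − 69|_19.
d_19(41, 69) = 1

Step 1 — x − y = 41 − 69 = -28. Step 2 — v_19(-28) = 0 (factor: -28 = −(19^0 · 28); the sign does not affect v_p). Step 3 — |x − y|_19 = 19^{0} = 1.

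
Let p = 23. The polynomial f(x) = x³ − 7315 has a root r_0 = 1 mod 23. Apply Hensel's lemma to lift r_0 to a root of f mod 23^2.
r_1 = 323 (mod 529)

Hensel: r_{i+1} = r_i − f(r_i)/f′(r_i) mod 23^{i+2}, where f′(x) = 3x². Iterate:
  r_0 = 1 (mod 23)
  r_1 = 323 (mod 529)
Final: r = 323 with f(r) ≡ 0 mod 23^2.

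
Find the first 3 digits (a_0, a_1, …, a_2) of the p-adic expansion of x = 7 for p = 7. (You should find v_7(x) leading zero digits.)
(a_0, …, a_2) = (0, 1, 0)

v_7(7) = 1, so a_0 = ... = a_0 = 0. Factor out: x = 7^1 · u with u = 1 a unit in ℤ_7. Expand u iteratively via a_{v+i} = u_i mod 7, u_{i+1} = (u_i − a_{v+i})/7:
  u_0 = 1;  a_1 = 1;  u_1 = (u_0 − 1)/7 = 0
  u_1 = 0;  a_2 = 0;  u_2 = (u_1 − 0)/7 = 0
Digits: (0, 1, 0).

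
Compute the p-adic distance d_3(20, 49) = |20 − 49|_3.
d_3(20, 49) = 1

Step 1 — x − y = 20 − 49 = -29. Step 2 — v_3(-29) = 0 (factor: -29 = −(3^0 · 29); the sign does not affect v_p). Step 3 — |x − y|_3 = 3^{0} = 1.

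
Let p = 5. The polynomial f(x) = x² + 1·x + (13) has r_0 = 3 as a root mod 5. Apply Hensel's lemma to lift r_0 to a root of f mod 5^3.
r_2 = 53 (mod 125)

Hensel: r_{i+1} = r_i − f(r_i)·(f′(r_i))^{-1} mod 5^{i+2}, f′(x) = 2x + 1. Iterate:
  r_0 = 3 (mod 5)
  r_1 = 3 (mod 25)
  r_2 = 53 (mod 125)
Final: r = 53 satisfies f(r) ≡ 0 mod 5^3.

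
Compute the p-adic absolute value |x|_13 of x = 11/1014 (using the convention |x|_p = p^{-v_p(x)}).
|11/1014|_13 = 169

Step 1 — compute v_13(x) by factoring powers of 13 out of the numerator and denominator: v_13(11/1014) = -2. Step 2 — apply |x|_p = p^{-v_p(x)} = 13^{2} = 169.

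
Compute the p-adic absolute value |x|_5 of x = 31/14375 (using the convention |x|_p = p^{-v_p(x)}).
|31/14375|_5 = 625

Step 1 — compute v_5(x) by factoring powers of 5 out of the numerator and denominator: v_5(31/14375) = -4. Step 2 — apply |x|_p = p^{-v_p(x)} = 5^{4} = 625.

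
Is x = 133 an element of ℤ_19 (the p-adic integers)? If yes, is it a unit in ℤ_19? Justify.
x ∈ ℤ_19 but not a unit; v_19(x) = 1 > 0

ℤ_19 = {x ∈ ℚ_19 : v_19(x) ≥ 0} and ℤ_19^× = {x ∈ ℤ_19 : v_19(x) = 0}. Here v_19(133) = v_19(num) − v_19(den) = 1; compare against these criteria.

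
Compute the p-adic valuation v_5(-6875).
v_5(-6875) = 4

v_5(n) is the largest exponent k such that 5^k divides n. Factor out: -6875 = -5^4 · 11. (Sign doesn't affect v_p.) So v_5(-6875) = 4.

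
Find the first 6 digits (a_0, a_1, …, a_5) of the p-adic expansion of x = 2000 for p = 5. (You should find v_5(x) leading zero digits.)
(a_0, …, a_5) = (0, 0, 0, 1, 3, 0)

v_5(2000) = 3, so a_0 = ... = a_2 = 0. Factor out: x = 5^3 · u with u = 16 a unit in ℤ_5. Expand u iteratively via a_{v+i} = u_i mod 5, u_{i+1} = (u_i − a_{v+i})/5:
  u_0 = 16;  a_3 = 1;  u_1 = (u_0 − 1)/5 = 3
  u_1 = 3;  a_4 = 3;  u_2 = (u_1 − 3)/5 = 0
  u_2 = 0;  a_5 = 0;  u_3 = (u_2 − 0)/5 = 0
Digits: (0, 0, 0, 1, 3, 0).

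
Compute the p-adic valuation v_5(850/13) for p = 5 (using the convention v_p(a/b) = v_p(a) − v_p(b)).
v_5(850/13) = 2

Factor powers of 5 from the numerator and denominator of the reduced fraction: 850 = 5^2 · 34 and 13 = 5^0 · 13. Apply v_p(a/b) = v_p(a) − v_p(b): v_5(850/13) = 2 − 0 = 2.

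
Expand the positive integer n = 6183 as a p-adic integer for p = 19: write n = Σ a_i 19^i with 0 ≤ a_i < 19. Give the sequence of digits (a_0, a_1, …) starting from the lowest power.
(a_0, a_1, …) = (8, 2, 17)

Repeated division by 19 gives the digits low-to-high: 6183 = 8 + 2·19^1 + 17·19^2. Digit sequence: (8, 2, 17).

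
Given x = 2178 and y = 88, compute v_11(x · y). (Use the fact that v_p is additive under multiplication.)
v_11(191664) = 3

v_p(x) = 2 (factor: 2178 = 11^2 · 18); v_p(y) = 1 (factor: 88 = 11^1 · 8). Additivity: v_p(xy) = v_p(x) + v_p(y) = 2 + 1 = 3. (Direct check: xy = 191664 = 11^3 · (144).)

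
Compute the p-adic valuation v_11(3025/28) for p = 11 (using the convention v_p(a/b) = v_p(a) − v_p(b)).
v_11(3025/28) = 2

Factor powers of 11 from the numerator and denominator of the reduced fraction: 3025 = 11^2 · 25 and 28 = 11^0 · 28. Apply v_p(a/b) = v_p(a) − v_p(b): v_11(3025/28) = 2 − 0 = 2.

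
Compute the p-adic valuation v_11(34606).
v_11(34606) = 3

v_11(n) is the largest exponent k such that 11^k divides n. Factor out: 34606 = 11^3 · 26. (Sign doesn't affect v_p.) So v_11(34606) = 3.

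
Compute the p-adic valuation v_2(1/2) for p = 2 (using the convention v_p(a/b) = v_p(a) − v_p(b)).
v_2(1/2) = -1

Factor powers of 2 from the numerator and denominator of the reduced fraction: 1 = 2^0 · 1 and 2 = 2^1 · 1. Apply v_p(a/b) = v_p(a) − v_p(b): v_2(1/2) = 0 − 1 = -1.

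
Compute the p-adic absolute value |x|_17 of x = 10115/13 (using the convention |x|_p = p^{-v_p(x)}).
|10115/13|_17 = 1/289

Step 1 — compute v_17(x) by factoring powers of 17 out of the numerator and denominator: v_17(10115/13) = 2. Step 2 — apply |x|_p = p^{-v_p(x)} = 17^{-2} = 1/289.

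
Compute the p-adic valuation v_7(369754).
v_7(369754) = 5

v_7(n) is the largest exponent k such that 7^k divides n. Factor out: 369754 = 7^5 · 22. (Sign doesn't affect v_p.) So v_7(369754) = 5.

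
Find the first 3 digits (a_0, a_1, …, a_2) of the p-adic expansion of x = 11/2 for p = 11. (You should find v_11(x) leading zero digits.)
(a_0, …, a_2) = (0, 6, 5)

v_11(11/2) = 1, so a_0 = ... = a_0 = 0. Factor out: x = 11^1 · u with u = 1/2 a unit in ℤ_11. Expand u iteratively via a_{v+i} = u_i mod 11, u_{i+1} = (u_i − a_{v+i})/11:
  u_0 = 1/2;  a_1 = 6;  u_1 = (u_0 − 6)/11 = -1/2
  u_1 = -1/2;  a_2 = 5;  u_2 = (u_1 − 5)/11 = -1/2
Digits: (0, 6, 5).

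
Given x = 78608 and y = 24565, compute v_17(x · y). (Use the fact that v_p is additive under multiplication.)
v_17(1931005520) = 6

v_p(x) = 3 (factor: 78608 = 17^3 · 16); v_p(y) = 3 (factor: 24565 = 17^3 · 5). Additivity: v_p(xy) = v_p(x) + v_p(y) = 3 + 3 = 6. (Direct check: xy = 1931005520 = 17^6 · (80).)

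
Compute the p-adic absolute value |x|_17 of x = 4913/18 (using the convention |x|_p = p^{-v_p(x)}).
|4913/18|_17 = 1/4913

Step 1 — compute v_17(x) by factoring powers of 17 out of the numerator and denominator: v_17(4913/18) = 3. Step 2 — apply |x|_p = p^{-v_p(x)} = 17^{-3} = 1/4913.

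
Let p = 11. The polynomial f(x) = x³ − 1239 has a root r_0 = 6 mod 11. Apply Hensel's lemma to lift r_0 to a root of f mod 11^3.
r_2 = 1128 (mod 1331)

Hensel: r_{i+1} = r_i − f(r_i)/f′(r_i) mod 11^{i+2}, where f′(x) = 3x². Iterate:
  r_0 = 6 (mod 11)
  r_1 = 39 (mod 121)
  r_2 = 1128 (mod 1331)
Final: r = 1128 with f(r) ≡ 0 mod 11^3.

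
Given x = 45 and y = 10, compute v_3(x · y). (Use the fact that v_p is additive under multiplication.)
v_3(450) = 2

v_p(x) = 2 (factor: 45 = 3^2 · 5); v_p(y) = 0 (factor: 10 = 3^0 · 10). Additivity: v_p(xy) = v_p(x) + v_p(y) = 2 + 0 = 2. (Direct check: xy = 450 = 3^2 · (50).)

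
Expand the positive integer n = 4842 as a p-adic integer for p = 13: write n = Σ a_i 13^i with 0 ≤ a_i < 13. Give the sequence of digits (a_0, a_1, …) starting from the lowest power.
(a_0, a_1, …) = (6, 8, 2, 2)

Repeated division by 13 gives the digits low-to-high: 4842 = 6 + 8·13^1 + 2·13^2 + 2·13^3. Digit sequence: (6, 8, 2, 2).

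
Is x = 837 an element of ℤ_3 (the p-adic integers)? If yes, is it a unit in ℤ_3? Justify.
x ∈ ℤ_3 but not a unit; v_3(x) = 3 > 0

ℤ_3 = {x ∈ ℚ_3 : v_3(x) ≥ 0} and ℤ_3^× = {x ∈ ℤ_3 : v_3(x) = 0}. Here v_3(837) = v_3(num) − v_3(den) = 3; compare against these criteria.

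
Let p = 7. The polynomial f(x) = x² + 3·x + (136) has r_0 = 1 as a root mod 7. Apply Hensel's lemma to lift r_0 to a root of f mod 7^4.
r_3 = 365 (mod 2401)

Hensel: r_{i+1} = r_i − f(r_i)·(f′(r_i))^{-1} mod 7^{i+2}, f′(x) = 2x + 3. Iterate:
  r_0 = 1 (mod 7)
  r_1 = 22 (mod 49)
  r_2 = 22 (mod 343)
  r_3 = 365 (mod 2401)
Final: r = 365 satisfies f(r) ≡ 0 mod 7^4.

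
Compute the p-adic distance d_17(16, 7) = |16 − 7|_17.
d_17(16, 7) = 1

Step 1 — x − y = 16 − 7 = 9. Step 2 — v_17(9) = 0 (factor: 9 = (17^0 · 9); the sign does not affect v_p). Step 3 — |x − y|_17 = 17^{0} = 1.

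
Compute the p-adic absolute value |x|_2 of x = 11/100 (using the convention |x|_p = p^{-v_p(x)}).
|11/100|_2 = 4

Step 1 — compute v_2(x) by factoring powers of 2 out of the numerator and denominator: v_2(11/100) = -2. Step 2 — apply |x|_p = p^{-v_p(x)} = 2^{2} = 4.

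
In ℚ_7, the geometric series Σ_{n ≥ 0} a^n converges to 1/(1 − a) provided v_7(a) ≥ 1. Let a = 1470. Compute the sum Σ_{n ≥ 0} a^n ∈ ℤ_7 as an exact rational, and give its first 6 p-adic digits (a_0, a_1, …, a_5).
Σ a^n = 1/(1 − a) = -1/1469;  first 6 digits = (1, 0, 2, 4, 4, 2)

v_7(a) = 2 ≥ 1, so the series converges in ℤ_7 to 1/(1 − a) = 1/(1 − 1470) = -1/1469. Expand this rational in ℤ_7: compute digits iteratively via d_i = x_i mod 7, x_{i+1} = (x_i − d_i)/7. The first 6 digits are (1, 0, 2, 4, 4, 2).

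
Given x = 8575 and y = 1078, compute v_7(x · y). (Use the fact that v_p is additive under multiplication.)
v_7(9243850) = 5

v_p(x) = 3 (factor: 8575 = 7^3 · 25); v_p(y) = 2 (factor: 1078 = 7^2 · 22). Additivity: v_p(xy) = v_p(x) + v_p(y) = 3 + 2 = 5. (Direct check: xy = 9243850 = 7^5 · (550).)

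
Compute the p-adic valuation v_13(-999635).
v_13(-999635) = 4

v_13(n) is the largest exponent k such that 13^k divides n. Factor out: -999635 = -13^4 · 35. (Sign doesn't affect v_p.) So v_13(-999635) = 4.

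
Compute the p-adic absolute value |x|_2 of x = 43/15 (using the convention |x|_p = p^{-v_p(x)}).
|43/15|_2 = 1

Step 1 — compute v_2(x) by factoring powers of 2 out of the numerator and denominator: v_2(43/15) = 0. Step 2 — apply |x|_p = p^{-v_p(x)} = 2^{0} = 1.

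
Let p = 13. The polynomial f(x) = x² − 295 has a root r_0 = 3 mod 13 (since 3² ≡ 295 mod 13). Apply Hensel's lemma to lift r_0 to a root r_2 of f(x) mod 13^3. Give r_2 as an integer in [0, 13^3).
r_2 = 445 (mod 2197)

Hensel's recurrence: r_{i+1} = r_i − f(r_i)·(f′(r_i))^{-1} mod 13^{i+2}, with f′(x) = 2x. Iterate:
  r_0 = 3 (mod 13)
  r_1 = 107 (mod 169)
  r_2 = 445 (mod 2197)
Final: r_2 = 445, and one checks f(r_2) ≡ 0 mod 13^3.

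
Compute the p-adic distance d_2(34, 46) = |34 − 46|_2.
d_2(34, 46) = 1/4

Step 1 — x − y = 34 − 46 = -12. Step 2 — v_2(-12) = 2 (factor: -12 = −(2^2 · 3); the sign does not affect v_p). Step 3 — |x − y|_2 = 2^{-2} = 1/4.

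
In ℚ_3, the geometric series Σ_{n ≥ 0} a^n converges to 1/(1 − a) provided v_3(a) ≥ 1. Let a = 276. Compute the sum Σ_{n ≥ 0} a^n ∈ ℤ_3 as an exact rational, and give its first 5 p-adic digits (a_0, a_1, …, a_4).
Σ a^n = 1/(1 − a) = -1/275;  first 5 digits = (1, 2, 1, 1, 2)

v_3(a) = 1 ≥ 1, so the series converges in ℤ_3 to 1/(1 − a) = 1/(1 − 276) = -1/275. Expand this rational in ℤ_3: compute digits iteratively via d_i = x_i mod 3, x_{i+1} = (x_i − d_i)/3. The first 5 digits are (1, 2, 1, 1, 2).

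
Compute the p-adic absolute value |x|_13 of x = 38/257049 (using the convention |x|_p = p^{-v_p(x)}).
|38/257049|_13 = 28561

Step 1 — compute v_13(x) by factoring powers of 13 out of the numerator and denominator: v_13(38/257049) = -4. Step 2 — apply |x|_p = p^{-v_p(x)} = 13^{4} = 28561.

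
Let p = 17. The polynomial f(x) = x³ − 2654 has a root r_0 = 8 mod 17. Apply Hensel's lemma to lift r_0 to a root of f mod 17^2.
r_1 = 263 (mod 289)

Hensel: r_{i+1} = r_i − f(r_i)/f′(r_i) mod 17^{i+2}, where f′(x) = 3x². Iterate:
  r_0 = 8 (mod 17)
  r_1 = 263 (mod 289)
Final: r = 263 with f(r) ≡ 0 mod 17^2.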